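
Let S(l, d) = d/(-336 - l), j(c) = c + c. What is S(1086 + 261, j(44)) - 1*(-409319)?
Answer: 62625799/153 ≈ 4.0932e+5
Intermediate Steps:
j(c) = 2*c
S(1086 + 261, j(44)) - 1*(-409319) = -2*44/(336 + (1086 + 261)) - 1*(-409319) = -1*88/(336 + 1347) + 409319 = -1*88/1683 + 409319 = -1*88*1/1683 + 409319 = -8/153 + 409319 = 62625799/153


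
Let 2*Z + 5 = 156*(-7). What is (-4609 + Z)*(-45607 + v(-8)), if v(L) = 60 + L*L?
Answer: 469157145/2 ≈ 2.3458e+8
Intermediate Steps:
v(L) = 60 + L²
Z = -1097/2 (Z = -5/2 + (156*(-7))/2 = -5/2 + (½)*(-1092) = -5/2 - 546 = -1097/2 ≈ -548.50)
(-4609 + Z)*(-45607 + v(-8)) = (-4609 - 1097/2)*(-45607 + (60 + (-8)²)) = -10315*(-45607 + (60 + 64))/2 = -10315*(-45607 + 124)/2 = -10315/2*(-45483) = 469157145/2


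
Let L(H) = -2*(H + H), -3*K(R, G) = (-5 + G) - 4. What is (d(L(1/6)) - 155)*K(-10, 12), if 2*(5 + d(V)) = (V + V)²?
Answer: 1432/9 ≈ 159.11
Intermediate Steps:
K(R, G) = 3 - G/3 (K(R, G) = -((-5 + G) - 4)/3 = -(-9 + G)/3 = 3 - G/3)
L(H) = -4*H
d(V) = -5 + 2*V² (d(V) = -5 + (V + V)²/2 = -5 + (2*V)²/2 = -5 + (4*V²)/2 = -5 + 2*V²)
(d(L(1/6)) - 155)*K(-10, 12) = ((-5 + 2*(-4/6)²) - 155)*(3 - ⅓*12) = ((-5 + 2*(-4*⅙)²) - 155)*(3 - 4) = ((-5 + 2*(-⅔)²) - 155)*(-1) = ((-5 + 2*(4/9)) - 155)*(-1) = ((-5 + 8/9) - 155)*(-1) = (-37/9 - 155)*(-1) = -1432/9*(-1) = 1432/9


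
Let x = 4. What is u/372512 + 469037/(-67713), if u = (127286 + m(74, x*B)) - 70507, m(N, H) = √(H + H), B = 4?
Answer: -170877234517/25223905056 + √2/93128 ≈ -6.7744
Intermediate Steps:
m(N, H) = √2*√H (m(N, H) = √(2*H) = √2*√H)
u = 56779 + 4*√2 (u = (127286 + √2*√(4*4)) - 70507 = (127286 + √2*√16) - 70507 = (127286 + √2*4) - 70507 = (127286 + 4*√2) - 70507 = 56779 + 4*√2 ≈ 56785.)
u/372512 + 469037/(-67713) = (56779 + 4*√2)/372512 + 469037/(-67713) = (56779 + 4*√2)*(1/372512) + 469037*(-1/67713) = (56779/372512 + √2/93128) - 469037/67713 = -170877234517/25223905056 + √2/93128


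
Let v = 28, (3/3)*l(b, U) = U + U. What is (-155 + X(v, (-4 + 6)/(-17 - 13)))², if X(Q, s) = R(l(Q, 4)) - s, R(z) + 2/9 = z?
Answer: 43850884/2025 ≈ 21655.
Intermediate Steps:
l(b, U) = 2*U (l(b, U) = U + U = 2*U)
R(z) = -2/9 + z
X(Q, s) = 70/9 - s (X(Q, s) = (-2/9 + 2*4) - s = (-2/9 + 8) - s = 70/9 - s)
(-155 + X(v, (-4 + 6)/(-17 - 13)))² = (-155 + (70/9 - (-4 + 6)/(-17 - 13)))² = (-155 + (70/9 - 2/(-30)))² = (-155 + (70/9 - 2*(-1)/30))² = (-155 + (70/9 - 1*(-1/15)))² = (-155 + (70/9 + 1/15))² = (-155 + 353/45)² = (-6622/45)² = 43850884/2025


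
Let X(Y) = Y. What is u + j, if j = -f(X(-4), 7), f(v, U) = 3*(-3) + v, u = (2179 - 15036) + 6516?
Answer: -6328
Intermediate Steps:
u = -6341 (u = -12857 + 6516 = -6341)
f(v, U) = -9 + v
j = 13 (j = -(-9 - 4) = -1*(-13) = 13)
u + j = -6341 + 13 = -6328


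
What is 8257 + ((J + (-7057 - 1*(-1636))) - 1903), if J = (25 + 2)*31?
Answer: 1770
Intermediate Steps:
J = 837 (J = 27*31 = 837)
8257 + ((J + (-7057 - 1*(-1636))) - 1903) = 8257 + ((837 + (-7057 - 1*(-1636))) - 1903) = 8257 + ((837 + (-7057 + 1636)) - 1903) = 8257 + ((837 - 5421) - 1903) = 8257 + (-4584 - 1903) = 8257 - 6487 = 1770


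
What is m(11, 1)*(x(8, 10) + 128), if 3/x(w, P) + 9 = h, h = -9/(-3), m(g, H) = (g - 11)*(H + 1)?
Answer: 0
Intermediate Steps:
m(g, H) = (1 + H)*(-11 + g) (m(g, H) = (-11 + g)*(1 + H) = (1 + H)*(-11 + g))
h = 3 (h = -9*(-1/3) = 3)
x(w, P) = -1/2 (x(w, P) = 3/(-9 + 3) = 3/(-6) = 3*(-1/6) = -1/2)
m(11, 1)*(x(8, 10) + 128) = (-11 + 11 - 11*1 + 1*11)*(-1/2 + 128) = (-11 + 11 - 11 + 11)*(255/2) = 0*(255/2) = 0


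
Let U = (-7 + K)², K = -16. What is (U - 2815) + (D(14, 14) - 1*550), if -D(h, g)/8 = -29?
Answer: -2604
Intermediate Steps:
D(h, g) = 232 (D(h, g) = -8*(-29) = 232)
U = 529 (U = (-7 - 16)² = (-23)² = 529)
(U - 2815) + (D(14, 14) - 1*550) = (529 - 2815) + (232 - 1*550) = -2286 + (232 - 550) = -2286 - 318 = -2604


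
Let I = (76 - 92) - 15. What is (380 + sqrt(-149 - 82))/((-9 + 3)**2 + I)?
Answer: 76 + I*sqrt(231)/5 ≈ 76.0 + 3.0397*I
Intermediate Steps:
I = -31 (I = -16 - 15 = -31)
(380 + sqrt(-149 - 82))/((-9 + 3)**2 + I) = (380 + sqrt(-149 - 82))/((-9 + 3)**2 - 31) = (380 + sqrt(-231))/((-6)**2 - 31) = (380 + I*sqrt(231))/(36 - 31) = (380 + I*sqrt(231))/5 = (380 + I*sqrt(231))*(1/5) = 76 + I*sqrt(231)/5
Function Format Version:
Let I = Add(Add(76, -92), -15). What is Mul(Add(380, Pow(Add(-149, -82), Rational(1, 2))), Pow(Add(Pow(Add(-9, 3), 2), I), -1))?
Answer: Add(76, Mul(Rational(1, 5), I, Pow(231, Rational(1, 2)))) ≈ Add(76.000, Mul(3.0397, I))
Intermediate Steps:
I = -31 (I = Add(-16, -15) = -31)
Mul(Add(380, Pow(Add(-149, -82), Rational(1, 2))), Pow(Add(Pow(Add(-9, 3), 2), I), -1)) = Mul(Add(380, Pow(Add(-149, -82), Rational(1, 2))), Pow(Add(Pow(Add(-9, 3), 2), -31), -1)) = Mul(Add(380, Pow(-231, Rational(1, 2))), Pow(Add(Pow(-6, 2), -31), -1)) = Mul(Add(380, Mul(I, Pow(231, Rational(1, 2)))), Pow(Add(36, -31), -1)) = Mul(Add(380, Mul(I, Pow(231, Rational(1, 2)))), Pow(5, -1)) = Mul(Add(380, Mul(I, Pow(231, Rational(1, 2)))), Rational(1, 5)) = Add(76, Mul(Rational(1, 5), I, Pow(231, Rational(1, 2))))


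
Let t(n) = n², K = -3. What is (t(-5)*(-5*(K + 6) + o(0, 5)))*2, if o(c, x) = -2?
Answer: -850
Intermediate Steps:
(t(-5)*(-5*(K + 6) + o(0, 5)))*2 = ((-5)²*(-5*(-3 + 6) - 2))*2 = (25*(-5*3 - 2))*2 = (25*(-15 - 2))*2 = (25*(-17))*2 = -425*2 = -850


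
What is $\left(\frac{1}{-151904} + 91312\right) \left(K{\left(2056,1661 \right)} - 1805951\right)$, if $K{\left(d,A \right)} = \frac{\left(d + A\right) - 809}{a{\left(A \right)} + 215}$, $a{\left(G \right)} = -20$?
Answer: $- \frac{4884656774400750239}{29621280} \approx -1.649 \cdot 10^{11}$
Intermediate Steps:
$K{\left(d,A \right)} = - \frac{809}{195} + \frac{A}{195} + \frac{d}{195}$ ($K{\left(d,A \right)} = \frac{\left(d + A\right) - 809}{-20 + 215} = \frac{\left(A + d\right) - 809}{195} = \left(-809 + A + d\right) \frac{1}{195} = - \frac{809}{195} + \frac{A}{195} + \frac{d}{195}$)
$\left(\frac{1}{-151904} + 91312\right) \left(K{\left(2056,1661 \right)} - 1805951\right) = \left(\frac{1}{-151904} + 91312\right) \left(\left(- \frac{809}{195} + \frac{1}{195} \cdot 1661 + \frac{1}{195} \cdot 2056\right) - 1805951\right) = \left(- \frac{1}{151904} + 91312\right) \left(\left(- \frac{809}{195} + \frac{1661}{195} + \frac{2056}{195}\right) - 1805951\right) = \frac{13870658047 \left(\frac{2908}{195} - 1805951\right)}{151904} = \frac{13870658047}{151904} \left(- \frac{352157537}{195}\right) = - \frac{4884656774400750239}{29621280}$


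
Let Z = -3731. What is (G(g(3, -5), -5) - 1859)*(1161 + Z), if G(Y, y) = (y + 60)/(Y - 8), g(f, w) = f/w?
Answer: 206144840/43 ≈ 4.7941e+6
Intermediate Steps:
G(Y, y) = (60 + y)/(-8 + Y)
(G(g(3, -5), -5) - 1859)*(1161 + Z) = ((60 - 5)/(-8 + 3/(-5)) - 1859)*(1161 - 3731) = (55/(-8 + 3*(-⅕)) - 1859)*(-2570) = (55/(-8 - ⅗) - 1859)*(-2570) = (55/(-43/5) - 1859)*(-2570) = (-5/43*55 - 1859)*(-2570) = (-275/43 - 1859)*(-2570) = -80212/43*(-2570) = 206144840/43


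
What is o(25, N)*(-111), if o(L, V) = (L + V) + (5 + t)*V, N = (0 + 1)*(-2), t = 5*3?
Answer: 1887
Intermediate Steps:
t = 15
N = -2 (N = 1*(-2) = -2)
o(L, V) = L + 21*V (o(L, V) = (L + V) + (5 + 15)*V = (L + V) + 20*V = L + 21*V)
o(25, N)*(-111) = (25 + 21*(-2))*(-111) = (25 - 42)*(-111) = -17*(-111) = 1887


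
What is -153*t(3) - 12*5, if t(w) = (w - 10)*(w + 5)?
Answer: 8508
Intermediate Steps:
t(w) = (-10 + w)*(5 + w)
-153*t(3) - 12*5 = -153*(-50 + 3**2 - 5*3) - 12*5 = -153*(-50 + 9 - 15) - 60 = -153*(-56) - 60 = 8568 - 60 = 8508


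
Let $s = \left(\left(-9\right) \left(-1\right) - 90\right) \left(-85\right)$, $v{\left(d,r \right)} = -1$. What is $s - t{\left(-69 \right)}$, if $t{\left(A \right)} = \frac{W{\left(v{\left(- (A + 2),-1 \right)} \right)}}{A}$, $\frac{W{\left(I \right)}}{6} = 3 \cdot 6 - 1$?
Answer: $\frac{158389}{23} \approx 6886.5$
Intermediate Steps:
$s = 6885$ ($s = \left(9 - 90\right) \left(-85\right) = \left(-81\right) \left(-85\right) = 6885$)
$W{\left(I \right)} = 102$ ($W{\left(I \right)} = 6 \left(3 \cdot 6 - 1\right) = 6 \left(18 - 1\right) = 6 \cdot 17 = 102$)
$t{\left(A \right)} = \frac{102}{A}$
$s - t{\left(-69 \right)} = 6885 - \frac{102}{-69} = 6885 - 102 \left(- \frac{1}{69}\right) = 6885 - - \frac{34}{23} = 6885 + \frac{34}{23} = \frac{158389}{23}$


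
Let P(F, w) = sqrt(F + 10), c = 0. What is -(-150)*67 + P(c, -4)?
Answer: 10050 + sqrt(10) ≈ 10053.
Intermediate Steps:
P(F, w) = sqrt(10 + F)
-(-150)*67 + P(c, -4) = -(-150)*67 + sqrt(10 + 0) = -150*(-67) + sqrt(10) = 10050 + sqrt(10)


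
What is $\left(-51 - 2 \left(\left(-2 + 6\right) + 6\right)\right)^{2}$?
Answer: $5041$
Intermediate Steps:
$\left(-51 - 2 \left(\left(-2 + 6\right) + 6\right)\right)^{2} = \left(-51 - 2 \left(4 + 6\right)\right)^{2} = \left(-51 - 20\right)^{2} = \left(-71\right)^{2} = 5041$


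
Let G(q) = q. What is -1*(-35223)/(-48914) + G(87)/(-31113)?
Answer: -366716239/507287094 ≈ -0.72290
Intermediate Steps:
-1*(-35223)/(-48914) + G(87)/(-31113) = -1*(-35223)/(-48914) + 87/(-31113) = 35223*(-1/48914) + 87*(-1/31113) = -35223/48914 - 29/10371 = -366716239/507287094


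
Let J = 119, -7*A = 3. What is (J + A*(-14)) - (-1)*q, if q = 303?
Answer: 428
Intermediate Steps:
A = -3/7 (A = -⅐*3 = -3/7 ≈ -0.42857)
(J + A*(-14)) - (-1)*q = (119 - 3/7*(-14)) - (-1)*303 = (119 + 6) - 1*(-303) = 125 + 303 = 428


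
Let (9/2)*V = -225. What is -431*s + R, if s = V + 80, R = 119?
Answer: -12811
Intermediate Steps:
V = -50 (V = (2/9)*(-225) = -50)
s = 30 (s = -50 + 80 = 30)
-431*s + R = -431*30 + 119 = -12930 + 119 = -12811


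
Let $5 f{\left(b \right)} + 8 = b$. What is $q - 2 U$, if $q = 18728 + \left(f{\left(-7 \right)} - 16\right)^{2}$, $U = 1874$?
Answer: $15341$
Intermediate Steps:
$f{\left(b \right)} = - \frac{8}{5} + \frac{b}{5}$
$q = 19089$ ($q = 18728 + \left(\left(- \frac{8}{5} + \frac{1}{5} \left(-7\right)\right) - 16\right)^{2} = 18728 + \left(\left(- \frac{8}{5} - \frac{7}{5}\right) - 16\right)^{2} = 18728 + \left(-3 - 16\right)^{2} = 18728 + \left(-19\right)^{2} = 18728 + 361 = 19089$)
$q - 2 U = 19089 - 2 \cdot 1874 = 19089 - 3748 = 15341$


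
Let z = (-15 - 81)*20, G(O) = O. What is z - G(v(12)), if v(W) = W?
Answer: -1932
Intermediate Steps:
z = -1920 (z = -96*20 = -1920)
z - G(v(12)) = -1920 - 1*12 = -1920 - 12 = -1932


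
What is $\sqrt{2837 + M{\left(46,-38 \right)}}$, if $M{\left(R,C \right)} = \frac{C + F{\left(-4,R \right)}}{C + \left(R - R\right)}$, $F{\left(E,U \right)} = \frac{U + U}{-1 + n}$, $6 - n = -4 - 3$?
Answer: $\frac{\sqrt{36880026}}{114} \approx 53.271$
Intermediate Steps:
$n = 13$ ($n = 6 - \left(-4 - 3\right) = 6 - -7 = 6 + 7 = 13$)
$F{\left(E,U \right)} = \frac{U}{6}$ ($F{\left(E,U \right)} = \frac{U + U}{-1 + 13} = \frac{2 U}{12} = 2 U \frac{1}{12} = \frac{U}{6}$)
$M{\left(R,C \right)} = \frac{C + \frac{R}{6}}{C}$ ($M{\left(R,C \right)} = \frac{C + \frac{R}{6}}{C + \left(R - R\right)} = \frac{C + \frac{R}{6}}{C + 0} = \frac{C + \frac{R}{6}}{C}$)
$\sqrt{2837 + M{\left(46,-38 \right)}} = \sqrt{2837 + \frac{-38 + \frac{1}{6} \cdot 46}{-38}} = \sqrt{2837 - \frac{-38 + \frac{23}{3}}{38}} = \sqrt{2837 - - \frac{91}{114}} = \sqrt{2837 + \frac{91}{114}} = \sqrt{\frac{323509}{114}} = \frac{\sqrt{36880026}}{114}$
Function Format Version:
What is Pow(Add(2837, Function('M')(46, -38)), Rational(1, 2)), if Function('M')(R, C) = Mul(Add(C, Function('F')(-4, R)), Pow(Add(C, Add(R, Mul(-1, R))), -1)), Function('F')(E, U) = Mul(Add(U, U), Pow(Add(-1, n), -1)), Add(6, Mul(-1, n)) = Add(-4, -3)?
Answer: Mul(Rational(1, 114), Pow(36880026, Rational(1, 2))) ≈ 53.271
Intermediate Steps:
n = 13 (n = Add(6, Mul(-1, Add(-4, -3))) = Add(6, Mul(-1, -7)) = Add(6, 7) = 13)
Function('F')(E, U) = Mul(Rational(1, 6), U) (Function('F')(E, U) = Mul(Add(U, U), Pow(Add(-1, 13), -1)) = Mul(Mul(2, U), Pow(12, -1)) = Mul(Mul(2, U), Rational(1, 12)) = Mul(Rational(1, 6), U))
Function('M')(R, C) = Mul(Pow(C, -1), Add(C, Mul(Rational(1, 6), R))) (Function('M')(R, C) = Mul(Add(C, Mul(Rational(1, 6), R)), Pow(Add(C, Add(R, Mul(-1, R))), -1)) = Mul(Add(C, Mul(Rational(1, 6), R)), Pow(Add(C, 0), -1)) = Mul(Add(C, Mul(Rational(1, 6), R)), Pow(C, -1)) = Mul(Pow(C, -1), Add(C, Mul(Rational(1, 6), R))))
Pow(Add(2837, Function('M')(46, -38)), Rational(1, 2)) = Pow(Add(2837, Mul(Pow(-38, -1), Add(-38, Mul(Rational(1, 6), 46)))), Rational(1, 2)) = Pow(Add(2837, Mul(Rational(-1, 38), Add(-38, Rational(23, 3)))), Rational(1, 2)) = Pow(Add(2837, Mul(Rational(-1, 38), Rational(-91, 3))), Rational(1, 2)) = Pow(Add(2837, Rational(91, 114)), Rational(1, 2)) = Pow(Rational(323509, 114), Rational(1, 2)) = Mul(Rational(1, 114), Pow(36880026, Rational(1, 2)))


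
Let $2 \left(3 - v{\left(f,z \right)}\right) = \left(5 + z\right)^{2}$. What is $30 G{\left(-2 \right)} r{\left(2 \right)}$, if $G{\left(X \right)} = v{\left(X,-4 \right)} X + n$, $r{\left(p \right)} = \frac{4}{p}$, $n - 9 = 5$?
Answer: $540$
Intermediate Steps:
$n = 14$ ($n = 9 + 5 = 14$)
$v{\left(f,z \right)} = 3 - \frac{\left(5 + z\right)^{2}}{2}$
$G{\left(X \right)} = 14 + \frac{5 X}{2}$ ($G{\left(X \right)} = \left(3 - \frac{\left(5 - 4\right)^{2}}{2}\right) X + 14 = \left(3 - \frac{1^{2}}{2}\right) X + 14 = \left(3 - \frac{1}{2}\right) X + 14 = \frac{5 X}{2} + 14 = 14 + \frac{5 X}{2}$)
$30 G{\left(-2 \right)} r{\left(2 \right)} = 30 \left(14 + \frac{5}{2} \left(-2\right)\right) \frac{4}{2} = 30 \left(14 - 5\right) 4 \cdot \frac{1}{2} = 30 \cdot 9 \cdot 2 = 270 \cdot 2 = 540$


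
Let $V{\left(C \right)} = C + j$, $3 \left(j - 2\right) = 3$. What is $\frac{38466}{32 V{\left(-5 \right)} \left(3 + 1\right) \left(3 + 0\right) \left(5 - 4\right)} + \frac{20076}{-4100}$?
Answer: $- \frac{7213707}{131200} \approx -54.983$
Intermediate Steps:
$j = 3$ ($j = 2 + \frac{1}{3} \cdot 3 = 2 + 1 = 3$)
$V{\left(C \right)} = 3 + C$ ($V{\left(C \right)} = C + 3 = 3 + C$)
$\frac{38466}{32 V{\left(-5 \right)} \left(3 + 1\right) \left(3 + 0\right) \left(5 - 4\right)} + \frac{20076}{-4100} = \frac{38466}{32 \left(3 - 5\right) \left(3 + 1\right) \left(3 + 0\right) \left(5 - 4\right)} + \frac{20076}{-4100} = \frac{38466}{32 \left(-2\right) 4 \cdot 3 \cdot 1} + 20076 \left(- \frac{1}{4100}\right) = \frac{38466}{\left(-64\right) 4 \cdot 3} - \frac{5019}{1025} = \frac{38466}{\left(-64\right) 12} - \frac{5019}{1025} = \frac{38466}{-768} - \frac{5019}{1025} = 38466 \left(- \frac{1}{768}\right) - \frac{5019}{1025} = - \frac{6411}{128} - \frac{5019}{1025} = - \frac{7213707}{131200}$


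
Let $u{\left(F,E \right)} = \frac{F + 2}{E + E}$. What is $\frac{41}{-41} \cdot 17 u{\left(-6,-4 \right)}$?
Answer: $- \frac{17}{2} \approx -8.5$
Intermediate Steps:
$u{\left(F,E \right)} = \frac{2 + F}{2 E}$
$\frac{41}{-41} \cdot 17 u{\left(-6,-4 \right)} = \frac{41}{-41} \cdot 17 \frac{2 - 6}{2 \left(-4\right)} = 41 \left(- \frac{1}{41}\right) 17 \cdot \frac{1}{2} \left(- \frac{1}{4}\right) \left(-4\right) = \left(-1\right) 17 \cdot \frac{1}{2} = \left(-17\right) \frac{1}{2} = - \frac{17}{2}$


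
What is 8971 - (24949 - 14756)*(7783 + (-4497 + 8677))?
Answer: -121929888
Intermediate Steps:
8971 - (24949 - 14756)*(7783 + (-4497 + 8677)) = 8971 - 10193*(7783 + 4180) = 8971 - 10193*11963 = 8971 - 1*121938859 = 8971 - 121938859 = -121929888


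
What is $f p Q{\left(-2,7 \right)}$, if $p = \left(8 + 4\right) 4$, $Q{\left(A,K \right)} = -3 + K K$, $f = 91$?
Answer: $200928$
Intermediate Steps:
$Q{\left(A,K \right)} = -3 + K^{2}$
$p = 48$ ($p = 12 \cdot 4 = 48$)
$f p Q{\left(-2,7 \right)} = 91 \cdot 48 \left(-3 + 7^{2}\right) = 4368 \left(-3 + 49\right) = 4368 \cdot 46 = 200928$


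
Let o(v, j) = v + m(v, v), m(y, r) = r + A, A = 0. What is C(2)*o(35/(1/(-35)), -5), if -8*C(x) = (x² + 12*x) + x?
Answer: 18375/2 ≈ 9187.5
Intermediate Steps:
C(x) = -13*x/8 - x²/8 (C(x) = -((x² + 12*x) + x)/8 = -(x² + 13*x)/8 = -13*x/8 - x²/8)
m(y, r) = r (m(y, r) = r + 0 = r)
o(v, j) = 2*v (o(v, j) = v + v = 2*v)
C(2)*o(35/(1/(-35)), -5) = (-⅛*2*(13 + 2))*(2*(35/(1/(-35)))) = (-⅛*2*15)*(2*(35/(-1/35))) = -15*35*(-35)/2 = -15*(-1225)/2 = -15/4*(-2450) = 18375/2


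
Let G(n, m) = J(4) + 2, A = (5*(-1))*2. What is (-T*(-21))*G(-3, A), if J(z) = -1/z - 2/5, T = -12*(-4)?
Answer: 6804/5 ≈ 1360.8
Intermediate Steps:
A = -10 (A = -5*2 = -10)
T = 48
J(z) = -⅖ - 1/z (J(z) = -1/z - 2*⅕ = -1/z - ⅖ = -⅖ - 1/z)
G(n, m) = 27/20 (G(n, m) = (-⅖ - 1/4) + 2 = (-⅖ - 1*¼) + 2 = (-⅖ - ¼) + 2 = -13/20 + 2 = 27/20)
(-T*(-21))*G(-3, A) = (-1*48*(-21))*(27/20) = -48*(-21)*(27/20) = 1008*(27/20) = 6804/5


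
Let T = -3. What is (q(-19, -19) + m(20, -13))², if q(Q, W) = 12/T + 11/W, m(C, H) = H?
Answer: 111556/361 ≈ 309.02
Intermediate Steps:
q(Q, W) = -4 + 11/W (q(Q, W) = 12/(-3) + 11/W = 12*(-⅓) + 11/W = -4 + 11/W)
(q(-19, -19) + m(20, -13))² = ((-4 + 11/(-19)) - 13)² = ((-4 + 11*(-1/19)) - 13)² = ((-4 - 11/19) - 13)² = (-87/19 - 13)² = (-334/19)² = 111556/361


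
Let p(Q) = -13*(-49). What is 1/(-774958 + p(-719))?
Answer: -1/774321 ≈ -1.2915e-6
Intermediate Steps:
p(Q) = 637
1/(-774958 + p(-719)) = 1/(-774958 + 637) = 1/(-774321) = -1/774321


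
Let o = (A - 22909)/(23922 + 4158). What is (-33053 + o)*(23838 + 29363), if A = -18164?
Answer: -16459845206971/9360 ≈ -1.7585e+9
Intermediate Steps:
o = -13691/9360 (o = (-18164 - 22909)/(23922 + 4158) = -41073/28080 = -41073*1/28080 = -13691/9360 ≈ -1.4627)
(-33053 + o)*(23838 + 29363) = (-33053 - 13691/9360)*(23838 + 29363) = -309389771/9360*53201 = -16459845206971/9360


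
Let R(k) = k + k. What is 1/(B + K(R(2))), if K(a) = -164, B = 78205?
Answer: 1/78041 ≈ 1.2814e-5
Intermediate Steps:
R(k) = 2*k
1/(B + K(R(2))) = 1/(78205 - 164) = 1/78041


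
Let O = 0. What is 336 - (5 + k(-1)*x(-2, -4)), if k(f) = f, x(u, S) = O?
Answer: 331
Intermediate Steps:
x(u, S) = 0
336 - (5 + k(-1)*x(-2, -4)) = 336 - (5 - 1*0) = 336 - (5 + 0) = 336 - 1*5 = 336 - 5 = 331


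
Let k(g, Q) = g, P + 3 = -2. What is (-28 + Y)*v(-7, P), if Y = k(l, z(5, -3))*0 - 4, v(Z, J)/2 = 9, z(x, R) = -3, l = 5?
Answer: -576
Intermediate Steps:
P = -5 (P = -3 - 2 = -5)
v(Z, J) = 18 (v(Z, J) = 2*9 = 18)
Y = -4 (Y = 5*0 - 4 = 0 - 4 = -4)
(-28 + Y)*v(-7, P) = (-28 - 4)*18 = -32*18 = -576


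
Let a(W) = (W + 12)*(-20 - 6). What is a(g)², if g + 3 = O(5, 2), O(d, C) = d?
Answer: 132496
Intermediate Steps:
g = 2 (g = -3 + 5 = 2)
a(W) = -312 - 26*W (a(W) = (12 + W)*(-26) = -312 - 26*W)
a(g)² = (-312 - 26*2)² = (-312 - 52)² = (-364)² = 132496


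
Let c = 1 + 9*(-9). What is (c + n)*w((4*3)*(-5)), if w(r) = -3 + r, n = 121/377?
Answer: 1892457/377 ≈ 5019.8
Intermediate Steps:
c = -80 (c = 1 - 81 = -80)
n = 121/377 (n = 121*(1/377) = 121/377 ≈ 0.32095)
(c + n)*w((4*3)*(-5)) = (-80 + 121/377)*(-3 + (4*3)*(-5)) = -30039*(-3 + 12*(-5))/377 = -30039*(-3 - 60)/377 = -30039/377*(-63) = 1892457/377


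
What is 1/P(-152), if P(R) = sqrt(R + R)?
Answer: -I*sqrt(19)/76 ≈ -0.057354*I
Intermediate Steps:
P(R) = sqrt(2)*sqrt(R) (P(R) = sqrt(2*R) = sqrt(2)*sqrt(R))
1/P(-152) = 1/(sqrt(2)*sqrt(-152)) = 1/(sqrt(2)*(2*I*sqrt(38))) = 1/(4*I*sqrt(19)) = -I*sqrt(19)/76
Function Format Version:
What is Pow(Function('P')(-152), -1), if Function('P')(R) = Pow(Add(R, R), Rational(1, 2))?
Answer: Mul(Rational(-1, 76), I, Pow(19, Rational(1, 2))) ≈ Mul(-0.057354, I)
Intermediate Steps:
Function('P')(R) = Mul(Pow(2, Rational(1, 2)), Pow(R, Rational(1, 2))) (Function('P')(R) = Pow(Mul(2, R), Rational(1, 2)) = Mul(Pow(2, Rational(1, 2)), Pow(R, Rational(1, 2))))
Pow(Function('P')(-152), -1) = Pow(Mul(Pow(2, Rational(1, 2)), Pow(-152, Rational(1, 2))), -1) = Pow(Mul(Pow(2, Rational(1, 2)), Mul(2, I, Pow(38, Rational(1, 2)))), -1) = Pow(Mul(4, I, Pow(19, Rational(1, 2))), -1) = Mul(Rational(-1, 76), I, Pow(19, Rational(1, 2)))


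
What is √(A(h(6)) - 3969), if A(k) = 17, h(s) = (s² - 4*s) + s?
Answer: 4*I*√247 ≈ 62.865*I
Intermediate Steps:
h(s) = s² - 3*s
√(A(h(6)) - 3969) = √(17 - 3969) = √(-3952) = 4*I*√247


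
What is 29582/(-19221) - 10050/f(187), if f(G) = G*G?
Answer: -1227624008/672139149 ≈ -1.8264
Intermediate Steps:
f(G) = G**2
29582/(-19221) - 10050/f(187) = 29582/(-19221) - 10050/(187**2) = 29582*(-1/19221) - 10050/34969 = -29582/19221 - 10050*1/34969 = -29582/19221 - 10050/34969 = -1227624008/672139149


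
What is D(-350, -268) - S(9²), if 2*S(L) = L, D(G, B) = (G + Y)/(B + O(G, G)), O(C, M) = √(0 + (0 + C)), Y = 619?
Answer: -2995139/72174 - 1345*I*√14/72174 ≈ -41.499 - 0.069728*I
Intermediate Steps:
O(C, M) = √C (O(C, M) = √(0 + C) = √C)
D(G, B) = (619 + G)/(B + √G) (D(G, B) = (G + 619)/(B + √G) = (619 + G)/(B + √G))
S(L) = L/2
D(-350, -268) - S(9²) = (619 - 350)/(-268 + √(-350)) - 9²/2 = 269/(-268 + 5*I*√14) - 81/2 = -81/2 + 269/(-268 + 5*I*√14)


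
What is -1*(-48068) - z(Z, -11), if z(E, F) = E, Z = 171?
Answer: 47897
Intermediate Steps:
-1*(-48068) - z(Z, -11) = -1*(-48068) - 1*171 = 48068 - 171 = 47897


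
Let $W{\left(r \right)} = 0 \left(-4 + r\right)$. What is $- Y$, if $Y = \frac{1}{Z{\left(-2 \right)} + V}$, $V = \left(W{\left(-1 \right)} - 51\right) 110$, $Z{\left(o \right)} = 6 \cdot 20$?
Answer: $\frac{1}{5490} \approx 0.00018215$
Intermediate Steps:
$W{\left(r \right)} = 0$
$Z{\left(o \right)} = 120$
$V = -5610$ ($V = \left(0 - 51\right) 110 = \left(-51\right) 110 = -5610$)
$Y = - \frac{1}{5490}$ ($Y = \frac{1}{120 - 5610} = \frac{1}{-5490} = - \frac{1}{5490} \approx -0.00018215$)
$- Y = \left(-1\right) \left(- \frac{1}{5490}\right) = \frac{1}{5490}$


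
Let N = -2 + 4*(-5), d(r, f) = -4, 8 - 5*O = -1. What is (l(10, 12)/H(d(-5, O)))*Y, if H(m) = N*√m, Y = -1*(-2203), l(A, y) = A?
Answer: 11015*I/22 ≈ 500.68*I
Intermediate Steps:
O = 9/5 (O = 8/5 - ⅕*(-1) = 8/5 + ⅕ = 9/5 ≈ 1.8000)
N = -22 (N = -2 - 20 = -22)
Y = 2203
H(m) = -22*√m
(l(10, 12)/H(d(-5, O)))*Y = (10/((-44*I)))*2203 = (10*(I/44))*2203 = (5*I/22)*2203 = 11015*I/22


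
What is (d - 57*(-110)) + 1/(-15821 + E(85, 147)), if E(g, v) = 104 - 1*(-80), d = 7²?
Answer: 98810202/15637 ≈ 6319.0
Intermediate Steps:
d = 49
E(g, v) = 184 (E(g, v) = 104 + 80 = 184)
(d - 57*(-110)) + 1/(-15821 + E(85, 147)) = (49 - 57*(-110)) + 1/(-15821 + 184) = (49 + 6270) + 1/(-15637) = 6319 - 1/15637 = 98810202/15637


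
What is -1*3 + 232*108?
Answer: 25053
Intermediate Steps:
-1*3 + 232*108 = -3 + 25056 = 25053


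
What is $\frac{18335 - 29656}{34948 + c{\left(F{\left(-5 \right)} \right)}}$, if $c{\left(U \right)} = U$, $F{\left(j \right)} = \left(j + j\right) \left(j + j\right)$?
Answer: $- \frac{11321}{35048} \approx -0.32301$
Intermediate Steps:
$F{\left(j \right)} = 4 j^{2}$ ($F{\left(j \right)} = 2 j 2 j = 4 j^{2}$)
$\frac{18335 - 29656}{34948 + c{\left(F{\left(-5 \right)} \right)}} = \frac{18335 - 29656}{34948 + 4 \left(-5\right)^{2}} = - \frac{11321}{34948 + 4 \cdot 25} = - \frac{11321}{34948 + 100} = - \frac{11321}{35048}$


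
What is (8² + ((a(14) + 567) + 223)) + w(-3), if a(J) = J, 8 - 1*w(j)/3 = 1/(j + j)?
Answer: 1785/2 ≈ 892.50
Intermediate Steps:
w(j) = 24 - 3/(2*j) (w(j) = 24 - 3/(j + j) = 24 - 3*1/(2*j) = 24 - 3/(2*j))
(8² + ((a(14) + 567) + 223)) + w(-3) = (8² + ((14 + 567) + 223)) + (24 - 3/2/(-3)) = (64 + (581 + 223)) + (24 - 3/2*(-⅓)) = (64 + 804) + (24 + ½) = 868 + 49/2 = 1785/2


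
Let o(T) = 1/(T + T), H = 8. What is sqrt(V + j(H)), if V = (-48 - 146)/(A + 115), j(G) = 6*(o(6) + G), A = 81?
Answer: 2*sqrt(582)/7 ≈ 6.8928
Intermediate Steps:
o(T) = 1/(2*T)
j(G) = 1/2 + 6*G (j(G) = 6*((1/2)/6 + G) = 6*((1/2)*(1/6) + G) = 6*(1/12 + G) = 1/2 + 6*G)
V = -97/98 (V = (-48 - 146)/(81 + 115) = -194/196 = -194*1/196 = -97/98 ≈ -0.98980)
sqrt(V + j(H)) = sqrt(-97/98 + (1/2 + 6*8)) = sqrt(-97/98 + (1/2 + 48)) = sqrt(-97/98 + 97/2) = sqrt(2328/49) = 2*sqrt(582)/7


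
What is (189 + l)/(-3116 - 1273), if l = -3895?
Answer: 3706/4389 ≈ 0.84438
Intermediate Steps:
(189 + l)/(-3116 - 1273) = (189 - 3895)/(-3116 - 1273) = -3706/(-4389) = -3706*(-1/4389) = 3706/4389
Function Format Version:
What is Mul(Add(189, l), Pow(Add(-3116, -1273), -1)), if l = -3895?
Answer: Rational(3706, 4389) ≈ 0.84438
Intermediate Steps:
Mul(Add(189, l), Pow(Add(-3116, -1273), -1)) = Mul(Add(189, -3895), Pow(Add(-3116, -1273), -1)) = Mul(-3706, Pow(-4389, -1)) = Mul(-3706, Rational(-1, 4389)) = Rational(3706, 4389)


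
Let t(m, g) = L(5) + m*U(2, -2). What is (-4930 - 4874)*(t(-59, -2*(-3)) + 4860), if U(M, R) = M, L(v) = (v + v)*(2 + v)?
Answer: -47176848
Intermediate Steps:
L(v) = 2*v*(2 + v) (L(v) = (2*v)*(2 + v) = 2*v*(2 + v))
t(m, g) = 70 + 2*m (t(m, g) = 2*5*(2 + 5) + m*2 = 2*5*7 + 2*m = 70 + 2*m)
(-4930 - 4874)*(t(-59, -2*(-3)) + 4860) = (-4930 - 4874)*((70 + 2*(-59)) + 4860) = -9804*((70 - 118) + 4860) = -9804*(-48 + 4860) = -9804*4812 = -47176848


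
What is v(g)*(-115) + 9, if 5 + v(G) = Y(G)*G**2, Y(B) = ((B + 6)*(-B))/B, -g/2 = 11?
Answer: -889976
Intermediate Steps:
g = -22 (g = -2*11 = -22)
Y(B) = -6 - B (Y(B) = ((6 + B)*(-B))/B = (-B*(6 + B))/B = -6 - B)
v(G) = -5 + G**2*(-6 - G) (v(G) = -5 + (-6 - G)*G**2 = -5 + G**2*(-6 - G))
v(g)*(-115) + 9 = (-5 - 1*(-22)**2*(6 - 22))*(-115) + 9 = (-5 - 1*484*(-16))*(-115) + 9 = (-5 + 7744)*(-115) + 9 = 7739*(-115) + 9 = -889985 + 9 = -889976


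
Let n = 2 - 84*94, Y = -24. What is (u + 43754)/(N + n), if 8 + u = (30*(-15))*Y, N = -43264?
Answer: -27273/25579 ≈ -1.0662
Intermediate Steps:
u = 10792 (u = -8 + (30*(-15))*(-24) = -8 - 450*(-24) = -8 + 10800 = 10792)
n = -7894 (n = 2 - 7896 = -7894)
(u + 43754)/(N + n) = (10792 + 43754)/(-43264 - 7894) = 54546/(-51158) = 54546*(-1/51158) = -27273/25579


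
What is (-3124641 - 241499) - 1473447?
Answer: -4839587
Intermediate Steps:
(-3124641 - 241499) - 1473447 = -3366140 - 1473447 = -4839587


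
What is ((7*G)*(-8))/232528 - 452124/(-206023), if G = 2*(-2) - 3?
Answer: 13151531311/5988264518 ≈ 2.1962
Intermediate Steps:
G = -7 (G = -4 - 3 = -7)
((7*G)*(-8))/232528 - 452124/(-206023) = ((7*(-7))*(-8))/232528 - 452124/(-206023) = -49*(-8)*(1/232528) - 452124*(-1/206023) = 392*(1/232528) + 452124/206023 = 49/29066 + 452124/206023 = 13151531311/5988264518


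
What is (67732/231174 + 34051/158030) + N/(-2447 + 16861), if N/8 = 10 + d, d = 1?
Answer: 67740145079659/131644601487270 ≈ 0.51457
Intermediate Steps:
N = 88 (N = 8*(10 + 1) = 8*11 = 88)
(67732/231174 + 34051/158030) + N/(-2447 + 16861) = (67732/231174 + 34051/158030) + 88/(-2447 + 16861) = (67732*(1/231174) + 34051*(1/158030)) + 88/14414 = (33866/115587 + 34051/158030) + 88*(1/14414) = 9287696917/18266213610 + 44/7207 = 67740145079659/131644601487270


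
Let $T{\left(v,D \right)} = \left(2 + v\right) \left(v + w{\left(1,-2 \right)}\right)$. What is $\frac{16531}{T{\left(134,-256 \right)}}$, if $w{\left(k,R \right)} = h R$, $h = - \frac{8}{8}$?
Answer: $\frac{16531}{18496} \approx 0.89376$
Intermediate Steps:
$h = -1$ ($h = \left(-8\right) \frac{1}{8} = -1$)
$w{\left(k,R \right)} = - R$
$T{\left(v,D \right)} = \left(2 + v\right)^{2}$ ($T{\left(v,D \right)} = \left(2 + v\right) \left(v - -2\right) = \left(2 + v\right) \left(v + 2\right) = \left(2 + v\right) \left(2 + v\right) = \left(2 + v\right)^{2}$)
$\frac{16531}{T{\left(134,-256 \right)}} = \frac{16531}{4 + 134^{2} + 4 \cdot 134} = \frac{16531}{4 + 17956 + 536} = \frac{16531}{18496}$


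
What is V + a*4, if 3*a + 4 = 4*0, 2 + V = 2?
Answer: -16/3 ≈ -5.3333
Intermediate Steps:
V = 0 (V = -2 + 2 = 0)
a = -4/3 (a = -4/3 + (4*0)/3 = -4/3 + (⅓)*0 = -4/3 + 0 = -4/3 ≈ -1.3333)
V + a*4 = 0 - 4/3*4 = 0 - 16/3 = -16/3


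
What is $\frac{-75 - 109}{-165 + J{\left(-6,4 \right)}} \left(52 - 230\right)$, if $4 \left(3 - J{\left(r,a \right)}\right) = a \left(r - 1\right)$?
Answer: $- \frac{32752}{155} \approx -211.3$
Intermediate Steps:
$J{\left(r,a \right)} = 3 - \frac{a \left(-1 + r\right)}{4}$ ($J{\left(r,a \right)} = 3 - \frac{a \left(r - 1\right)}{4} = 3 - \frac{a \left(-1 + r\right)}{4}$)
$\frac{-75 - 109}{-165 + J{\left(-6,4 \right)}} \left(52 - 230\right) = \frac{-75 - 109}{-165 + \left(3 + \frac{1}{4} \cdot 4 - 1 \left(-6\right)\right)} \left(52 - 230\right) = - \frac{184}{-165 + \left(3 + 1 + 6\right)} \left(-178\right) = - \frac{184}{-165 + 10} \left(-178\right) = - \frac{184}{-155} \left(-178\right) = \left(-184\right) \left(- \frac{1}{155}\right) \left(-178\right) = \frac{184}{155} \left(-178\right) = - \frac{32752}{155}$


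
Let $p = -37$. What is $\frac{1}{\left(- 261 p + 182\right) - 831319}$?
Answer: $- \frac{1}{821480} \approx -1.2173 \cdot 10^{-6}$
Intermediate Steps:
$\frac{1}{\left(- 261 p + 182\right) - 831319} = \frac{1}{\left(\left(-261\right) \left(-37\right) + 182\right) - 831319} = \frac{1}{\left(9657 + 182\right) - 831319} = \frac{1}{9839 - 831319} = \frac{1}{-821480} = - \frac{1}{821480}$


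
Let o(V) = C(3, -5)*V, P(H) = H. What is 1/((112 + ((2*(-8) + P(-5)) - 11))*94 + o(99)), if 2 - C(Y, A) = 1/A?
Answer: 5/38689 ≈ 0.00012924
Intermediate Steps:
C(Y, A) = 2 - 1/A
o(V) = 11*V/5 (o(V) = (2 - 1/(-5))*V = (2 - 1*(-⅕))*V = (2 + ⅕)*V = 11*V/5)
1/((112 + ((2*(-8) + P(-5)) - 11))*94 + o(99)) = 1/((112 + ((2*(-8) - 5) - 11))*94 + (11/5)*99) = 1/((112 + ((-16 - 5) - 11))*94 + 1089/5) = 1/((112 + (-21 - 11))*94 + 1089/5) = 1/((112 - 32)*94 + 1089/5) = 1/(80*94 + 1089/5) = 1/(7520 + 1089/5) = 1/(38689/5) = 5/38689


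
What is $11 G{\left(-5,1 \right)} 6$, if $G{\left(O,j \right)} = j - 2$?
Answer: $-66$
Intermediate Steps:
$G{\left(O,j \right)} = -2 + j$ ($G{\left(O,j \right)} = j - 2 = -2 + j$)
$11 G{\left(-5,1 \right)} 6 = 11 \left(-2 + 1\right) 6 = 11 \left(-1\right) 6 = \left(-11\right) 6 = -66$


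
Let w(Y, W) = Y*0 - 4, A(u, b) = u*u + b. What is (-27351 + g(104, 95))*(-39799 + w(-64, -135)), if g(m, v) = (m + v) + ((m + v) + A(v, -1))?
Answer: 713627987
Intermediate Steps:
A(u, b) = b + u² (A(u, b) = u² + b = b + u²)
w(Y, W) = -4 (w(Y, W) = 0 - 4 = -4)
g(m, v) = -1 + v² + 2*m + 2*v (g(m, v) = (m + v) + ((m + v) + (-1 + v²)) = (m + v) + (-1 + m + v + v²) = -1 + v² + 2*m + 2*v)
(-27351 + g(104, 95))*(-39799 + w(-64, -135)) = (-27351 + (-1 + 95² + 2*104 + 2*95))*(-39799 - 4) = (-27351 + (-1 + 9025 + 208 + 190))*(-39803) = (-27351 + 9422)*(-39803) = -17929*(-39803) = 713627987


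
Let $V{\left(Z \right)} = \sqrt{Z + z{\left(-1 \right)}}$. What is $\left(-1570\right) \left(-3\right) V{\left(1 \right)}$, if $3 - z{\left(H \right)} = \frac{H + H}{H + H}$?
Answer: $4710 \sqrt{3} \approx 8158.0$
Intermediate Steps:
$z{\left(H \right)} = 2$ ($z{\left(H \right)} = 3 - \frac{H + H}{H + H} = 3 - \frac{2 H}{2 H} = 3 - 2 H \frac{1}{2 H} = 3 - 1 = 2$)
$V{\left(Z \right)} = \sqrt{2 + Z}$ ($V{\left(Z \right)} = \sqrt{Z + 2} = \sqrt{2 + Z}$)
$\left(-1570\right) \left(-3\right) V{\left(1 \right)} = \left(-1570\right) \left(-3\right) \sqrt{2 + 1} = 4710 \sqrt{3}$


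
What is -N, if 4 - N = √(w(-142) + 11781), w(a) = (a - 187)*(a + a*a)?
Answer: -4 + 7*I*√134193 ≈ -4.0 + 2564.3*I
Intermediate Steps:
w(a) = (-187 + a)*(a + a²)
N = 4 - 7*I*√134193 (N = 4 - √(-142*(-187 + (-142)² - 186*(-142)) + 11781) = 4 - √(-142*(-187 + 20164 + 26412) + 11781) = 4 - √(-142*46389 + 11781) = 4 - √(-6587238 + 11781) = 4 - √(-6575457) = 4 - 7*I*√134193 ≈ 4.0 - 2564.3*I)
-N = -(4 - 7*I*√134193) = -4 + 7*I*√134193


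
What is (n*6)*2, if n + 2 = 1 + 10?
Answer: 108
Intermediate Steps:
n = 9 (n = -2 + (1 + 10) = -2 + 11 = 9)
(n*6)*2 = (9*6)*2 = 54*2 = 108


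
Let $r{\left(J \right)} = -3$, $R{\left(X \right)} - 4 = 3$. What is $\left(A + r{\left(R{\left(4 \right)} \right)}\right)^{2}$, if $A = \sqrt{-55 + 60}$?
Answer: $\left(3 - \sqrt{5}\right)^{2} \approx 0.58359$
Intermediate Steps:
$R{\left(X \right)} = 7$ ($R{\left(X \right)} = 4 + 3 = 7$)
$A = \sqrt{5} \approx 2.2361$
$\left(A + r{\left(R{\left(4 \right)} \right)}\right)^{2} = \left(\sqrt{5} - 3\right)^{2} = \left(-3 + \sqrt{5}\right)^{2}$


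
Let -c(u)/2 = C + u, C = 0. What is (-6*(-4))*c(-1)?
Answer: 48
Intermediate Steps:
c(u) = -2*u (c(u) = -2*(0 + u) = -2*u)
(-6*(-4))*c(-1) = (-6*(-4))*(-2*(-1)) = -2*(-12)*2 = 24*2 = 48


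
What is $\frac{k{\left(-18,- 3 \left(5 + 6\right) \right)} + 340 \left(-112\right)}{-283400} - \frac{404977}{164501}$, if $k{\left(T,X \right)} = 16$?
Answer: $- \frac{1043354959}{448265225} \approx -2.3275$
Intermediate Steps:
$\frac{k{\left(-18,- 3 \left(5 + 6\right) \right)} + 340 \left(-112\right)}{-283400} - \frac{404977}{164501} = \frac{16 + 340 \left(-112\right)}{-283400} - \frac{404977}{164501} = \left(16 - 38080\right) \left(- \frac{1}{283400}\right) - \frac{404977}{164501} = \left(-38064\right) \left(- \frac{1}{283400}\right) - \frac{404977}{164501} = \frac{366}{2725} - \frac{404977}{164501} = - \frac{1043354959}{448265225}$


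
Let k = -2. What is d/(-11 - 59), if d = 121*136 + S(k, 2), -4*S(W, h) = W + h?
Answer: -8228/35 ≈ -235.09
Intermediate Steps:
S(W, h) = -W/4 - h/4 (S(W, h) = -(W + h)/4 = -W/4 - h/4)
d = 16456 (d = 121*136 + (-¼*(-2) - ¼*2) = 16456 + (½ - ½) = 16456 + 0 = 16456)
d/(-11 - 59) = 16456/(-11 - 59) = 16456/(-70) = 16456*(-1/70) = -8228/35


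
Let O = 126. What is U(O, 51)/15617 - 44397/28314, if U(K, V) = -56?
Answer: -11030691/7018726 ≈ -1.5716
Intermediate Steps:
U(O, 51)/15617 - 44397/28314 = -56/15617 - 44397/28314 = -56*1/15617 - 44397*1/28314 = -8/2231 - 4933/3146 = -11030691/7018726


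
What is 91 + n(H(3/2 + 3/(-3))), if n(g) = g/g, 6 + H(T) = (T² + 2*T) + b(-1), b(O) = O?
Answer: 92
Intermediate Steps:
H(T) = -7 + T² + 2*T (H(T) = -6 + ((T² + 2*T) - 1) = -6 + (-1 + T² + 2*T) = -7 + T² + 2*T)
n(g) = 1
91 + n(H(3/2 + 3/(-3))) = 91 + 1 = 92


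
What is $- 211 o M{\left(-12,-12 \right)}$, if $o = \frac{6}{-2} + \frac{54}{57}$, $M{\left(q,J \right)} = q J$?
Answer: $\frac{1184976}{19} \approx 62367.0$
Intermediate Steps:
$M{\left(q,J \right)} = J q$
$o = - \frac{39}{19}$ ($o = 6 \left(- \frac{1}{2}\right) + 54 \cdot \frac{1}{57} = -3 + \frac{18}{19} = - \frac{39}{19} \approx -2.0526$)
$- 211 o M{\left(-12,-12 \right)} = \left(-211\right) \left(- \frac{39}{19}\right) \left(\left(-12\right) \left(-12\right)\right) = \frac{8229}{19} \cdot 144 = \frac{1184976}{19}$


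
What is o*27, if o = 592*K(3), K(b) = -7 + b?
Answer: -63936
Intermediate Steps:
o = -2368 (o = 592*(-7 + 3) = 592*(-4) = -2368)
o*27 = -2368*27 = -63936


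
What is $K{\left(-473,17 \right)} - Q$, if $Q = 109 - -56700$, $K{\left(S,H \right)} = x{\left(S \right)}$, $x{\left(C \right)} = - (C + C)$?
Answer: $-55863$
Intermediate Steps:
$x{\left(C \right)} = - 2 C$
$K{\left(S,H \right)} = - 2 S$
$Q = 56809$ ($Q = 109 + 56700 = 56809$)
$K{\left(-473,17 \right)} - Q = \left(-2\right) \left(-473\right) - 56809 = 946 - 56809 = -55863$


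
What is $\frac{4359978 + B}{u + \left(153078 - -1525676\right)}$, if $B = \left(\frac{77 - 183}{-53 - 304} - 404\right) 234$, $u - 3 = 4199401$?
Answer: $\frac{84599311}{116583467} \approx 0.72565$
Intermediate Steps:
$u = 4199404$ ($u = 3 + 4199401 = 4199404$)
$B = - \frac{11241516}{119}$ ($B = \left(- \frac{106}{-357} - 404\right) 234 = \left(\left(-106\right) \left(- \frac{1}{357}\right) - 404\right) 234 = \left(\frac{106}{357} - 404\right) 234 = \left(- \frac{144122}{357}\right) 234 = - \frac{11241516}{119} \approx -94467.0$)
$\frac{4359978 + B}{u + \left(153078 - -1525676\right)} = \frac{4359978 - \frac{11241516}{119}}{4199404 + \left(153078 - -1525676\right)} = \frac{507595866}{119 \left(4199404 + \left(153078 + 1525676\right)\right)} = \frac{507595866}{119 \left(4199404 + 1678754\right)} = \frac{507595866}{119 \cdot 5878158} = \frac{507595866}{119} \cdot \frac{1}{5878158} = \frac{84599311}{116583467}$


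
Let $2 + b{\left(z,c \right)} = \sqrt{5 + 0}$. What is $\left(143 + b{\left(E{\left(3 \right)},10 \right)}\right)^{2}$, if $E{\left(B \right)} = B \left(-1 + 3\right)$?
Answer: $\left(141 + \sqrt{5}\right)^{2} \approx 20517.0$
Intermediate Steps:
$E{\left(B \right)} = 2 B$ ($E{\left(B \right)} = B 2 = 2 B$)
$b{\left(z,c \right)} = -2 + \sqrt{5}$ ($b{\left(z,c \right)} = -2 + \sqrt{5 + 0} = -2 + \sqrt{5}$)
$\left(143 + b{\left(E{\left(3 \right)},10 \right)}\right)^{2} = \left(143 - \left(2 - \sqrt{5}\right)\right)^{2} = \left(141 + \sqrt{5}\right)^{2}$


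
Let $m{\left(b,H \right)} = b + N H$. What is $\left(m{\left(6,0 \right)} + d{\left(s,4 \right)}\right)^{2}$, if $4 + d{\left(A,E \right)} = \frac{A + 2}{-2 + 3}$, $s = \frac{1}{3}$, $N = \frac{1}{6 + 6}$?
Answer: $\frac{169}{9} \approx 18.778$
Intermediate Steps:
$N = \frac{1}{12} \approx 0.083333$
$s = \frac{1}{3} \approx 0.33333$
$d{\left(A,E \right)} = -2 + A$ ($d{\left(A,E \right)} = -4 + \frac{A + 2}{-2 + 3} = -4 + \frac{2 + A}{1} = -4 + \left(2 + A\right) 1 = -4 + \left(2 + A\right) = -2 + A$)
$m{\left(b,H \right)} = b + \frac{H}{12}$
$\left(m{\left(6,0 \right)} + d{\left(s,4 \right)}\right)^{2} = \left(\left(6 + \frac{1}{12} \cdot 0\right) + \left(-2 + \frac{1}{3}\right)\right)^{2} = \left(\left(6 + 0\right) - \frac{5}{3}\right)^{2} = \left(6 - \frac{5}{3}\right)^{2} = \left(\frac{13}{3}\right)^{2} = \frac{169}{9}$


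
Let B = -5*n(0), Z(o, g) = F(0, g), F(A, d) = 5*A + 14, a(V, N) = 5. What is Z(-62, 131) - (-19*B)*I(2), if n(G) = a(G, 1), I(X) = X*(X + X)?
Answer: -3786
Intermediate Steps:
F(A, d) = 14 + 5*A
I(X) = 2*X² (I(X) = X*(2*X) = 2*X²)
Z(o, g) = 14 (Z(o, g) = 14 + 5*0 = 14 + 0 = 14)
n(G) = 5
B = -25 (B = -5*5 = -25)
Z(-62, 131) - (-19*B)*I(2) = 14 - (-19*(-25))*2*2² = 14 - 475*2*4 = 14 - 475*8 = 14 - 1*3800 = 14 - 3800 = -3786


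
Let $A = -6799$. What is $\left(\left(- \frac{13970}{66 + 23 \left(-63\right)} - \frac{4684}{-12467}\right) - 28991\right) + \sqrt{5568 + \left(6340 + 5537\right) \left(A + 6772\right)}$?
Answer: $- \frac{499678150289}{17241861} + i \sqrt{315111} \approx -28981.0 + 561.35 i$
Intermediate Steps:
$\left(\left(- \frac{13970}{66 + 23 \left(-63\right)} - \frac{4684}{-12467}\right) - 28991\right) + \sqrt{5568 + \left(6340 + 5537\right) \left(A + 6772\right)} = \left(\left(- \frac{13970}{66 + 23 \left(-63\right)} - \frac{4684}{-12467}\right) - 28991\right) + \sqrt{5568 + \left(6340 + 5537\right) \left(-6799 + 6772\right)} = \left(\left(- \frac{13970}{66 - 1449} - - \frac{4684}{12467}\right) - 28991\right) + \sqrt{5568 + 11877 \left(-27\right)} = \left(\left(- \frac{13970}{-1383} + \frac{4684}{12467}\right) - 28991\right) + \sqrt{5568 - 320679} = \left(\left(\left(-13970\right) \left(- \frac{1}{1383}\right) + \frac{4684}{12467}\right) - 28991\right) + \sqrt{-315111} = \left(\left(\frac{13970}{1383} + \frac{4684}{12467}\right) - 28991\right) + i \sqrt{315111} = \left(\frac{180641962}{17241861} - 28991\right) + i \sqrt{315111} = - \frac{499678150289}{17241861} + i \sqrt{315111}$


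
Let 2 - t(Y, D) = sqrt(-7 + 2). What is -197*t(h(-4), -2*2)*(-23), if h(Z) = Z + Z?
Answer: 9062 - 4531*I*sqrt(5) ≈ 9062.0 - 10132.0*I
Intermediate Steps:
h(Z) = 2*Z
t(Y, D) = 2 - I*sqrt(5) (t(Y, D) = 2 - sqrt(-7 + 2) = 2 - sqrt(-5) = 2 - I*sqrt(5))
-197*t(h(-4), -2*2)*(-23) = -197*(2 - I*sqrt(5))*(-23) = (-394 + 197*I*sqrt(5))*(-23) = 9062 - 4531*I*sqrt(5)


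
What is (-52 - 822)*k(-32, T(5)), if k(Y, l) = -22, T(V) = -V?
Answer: 19228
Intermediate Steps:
(-52 - 822)*k(-32, T(5)) = (-52 - 822)*(-22) = -874*(-22) = 19228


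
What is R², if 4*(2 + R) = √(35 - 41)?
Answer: 29/8 - I*√6 ≈ 3.625 - 2.4495*I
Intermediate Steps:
R = -2 + I*√6/4 (R = -2 + √(35 - 41)/4 = -2 + √(-6)/4 = -2 + (I*√6)/4 = -2 + I*√6/4 ≈ -2.0 + 0.61237*I)
R² = (-2 + I*√6/4)²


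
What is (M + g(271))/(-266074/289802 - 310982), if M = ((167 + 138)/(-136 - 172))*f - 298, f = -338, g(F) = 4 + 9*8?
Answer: -2515046657/6939507316126 ≈ -0.00036242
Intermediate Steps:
g(F) = 76 (g(F) = 4 + 72 = 76)
M = 5653/154 (M = ((167 + 138)/(-136 - 172))*(-338) - 298 = (305/(-308))*(-338) - 298 = (305*(-1/308))*(-338) - 298 = -305/308*(-338) - 298 = 51545/154 - 298 = 5653/154 ≈ 36.708)
(M + g(271))/(-266074/289802 - 310982) = (5653/154 + 76)/(-266074/289802 - 310982) = 17357/(154*(-266074*1/289802 - 310982)) = 17357/(154*(-133037/144901 - 310982)) = 17357/(154*(-45061735819/144901)) = (17357/154)*(-144901/45061735819) = -2515046657/6939507316126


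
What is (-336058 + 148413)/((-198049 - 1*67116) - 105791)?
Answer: 187645/370956 ≈ 0.50584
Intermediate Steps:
(-336058 + 148413)/((-198049 - 1*67116) - 105791) = -187645/((-198049 - 67116) - 105791) = -187645/(-265165 - 105791) = -187645/(-370956) = -187645*(-1/370956) = 187645/370956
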